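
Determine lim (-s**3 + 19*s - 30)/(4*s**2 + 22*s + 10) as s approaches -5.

28/9

Since s = -5 makes numerator and denominator zero, (s + 5) divides both.
Cancelling it gives (-s^2 + 5*s - 6)/(4*s + 2); now plug in s = -5 to get 28/9.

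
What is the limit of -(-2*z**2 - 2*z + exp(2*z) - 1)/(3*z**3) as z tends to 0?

Direct substitution gives 0/0.
Apply L'Hôpital: lim (-4*z + 2*e^(2*z) - 2)/(-9*z^2), still 0/0.
Apply L'Hôpital: lim (4*e^(2*z) - 4)/(-18*z), still 0/0.
After 3 applications of L'Hôpital's rule the quotient is (8*e^(2*z))/(-18); substituting z = 0 gives -4/9.

-4/9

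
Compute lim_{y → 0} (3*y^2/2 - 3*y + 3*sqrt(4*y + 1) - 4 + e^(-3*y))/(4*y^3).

Substitution gives 0/0 (the numerator vanishes to order 3).
Expand each term to order y^3: the coefficient of y^3 in 3·√(1 + 4y) is 12 and in e^(-3y) is -9/2.
Lower-order terms cancel with the polynomial part, so the numerator is (15/2)·y^3 + o(y^3), and the limit is (15/2)/(4) = 15/8.

15/8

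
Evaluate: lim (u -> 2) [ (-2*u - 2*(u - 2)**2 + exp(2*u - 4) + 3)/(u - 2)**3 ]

Direct substitution gives 0/0.
Apply L'Hôpital: lim (-4*u + 2*e^(2*u - 4) + 6)/(3*(u - 2)^2), still 0/0.
Apply L'Hôpital: lim (4*e^(2*u - 4) - 4)/(6*u - 12), still 0/0.
After 3 applications of L'Hôpital's rule the quotient is (8*e^(2*u - 4))/(6); substituting u = 2 gives 4/3.

4/3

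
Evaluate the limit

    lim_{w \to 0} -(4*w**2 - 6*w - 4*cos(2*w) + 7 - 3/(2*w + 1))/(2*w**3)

Substitution gives 0/0; apply L'Hôpital's rule 3 times.
After differentiating numerator and denominator 3 times the quotient is (-32*sin(2*w) + 144/(2*w + 1)^4)/(-12); at w = 0 this is -12.

-12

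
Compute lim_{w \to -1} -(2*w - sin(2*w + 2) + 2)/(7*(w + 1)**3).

-4/21

Direct substitution gives 0/0.
Apply L'Hôpital: lim (2 - 2*cos(2*w + 2))/(-21*(w + 1)^2), still 0/0.
Apply L'Hôpital: lim (4*sin(2*w + 2))/(-42*w - 42), still 0/0.
After 3 applications of L'Hôpital's rule the quotient is (8*cos(2*w + 2))/(-42); substituting w = -1 gives -4/21.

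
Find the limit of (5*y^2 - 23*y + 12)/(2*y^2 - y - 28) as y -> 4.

17/15

Since y = 4 makes numerator and denominator zero, (y - 4) divides both.
Cancelling it gives (5*y - 3)/(2*y + 7); now plug in y = 4 to get 17/15.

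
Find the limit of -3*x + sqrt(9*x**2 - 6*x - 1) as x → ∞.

This has the form ∞ − ∞. Multiply and divide by the conjugate √(9*x^2 - 6*x - 1) + 3x.
That gives (-6x - 1) / (√(9*x^2 - 6*x - 1) + 3x).
Divide numerator and denominator by x: the limit is -6/(2·3) = -1.

-1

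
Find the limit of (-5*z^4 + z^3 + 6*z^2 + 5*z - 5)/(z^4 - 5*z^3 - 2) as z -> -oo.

Numerator and denominator both have degree 4.
Dividing every term by z^4, all lower-order terms vanish and the limit is the ratio of leading coefficients, -5/(1) = -5.

-5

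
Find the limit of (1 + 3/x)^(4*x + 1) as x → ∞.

Let L be the limit and take ln: ln L = lim (4x + 1)·ln(1 + 3/x) = lim (4x + 1)·(3/x + O(1/x²)) = 12.
Hence L = e^(12).

e^(12)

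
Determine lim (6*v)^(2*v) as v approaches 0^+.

Base → 0⁺ and exponent → 0⁺: a 0^0 form.
Take logs: 2v·ln(6v). This is 0·(−∞); rewriting as ln(6v)/(1/(2v)) and applying L'Hôpital gives 0.
Hence the limit is e^0 = 1.

1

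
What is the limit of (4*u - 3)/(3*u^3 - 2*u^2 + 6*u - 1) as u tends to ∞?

0

The denominator has degree 3 and the numerator degree 1. Dividing numerator and denominator by u^3 sends every term to 0 except the leading denominator term, so the limit is 0.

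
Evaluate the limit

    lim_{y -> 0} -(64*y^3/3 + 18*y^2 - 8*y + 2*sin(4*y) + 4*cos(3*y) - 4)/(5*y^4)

Substitution gives 0/0 (the numerator vanishes to order 4).
Expand each term to order y^4: the coefficient of y^4 in 4·cos(3y) is 27/2 and in 2·sin(4y) is 0.
Lower-order terms cancel with the polynomial part, so the numerator is (27/2)·y^4 + o(y^4), and the limit is (27/2)/(-5) = -27/10.

-27/10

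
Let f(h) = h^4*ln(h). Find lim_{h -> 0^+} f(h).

0

This is a 0·(−∞) form. Rewrite as 1·ln(h) / h^(−4) and apply L'Hôpital:
the derivative quotient is 1·(1/h) / (−4·h^(−5)) = (-1/4)·h^4 → 0.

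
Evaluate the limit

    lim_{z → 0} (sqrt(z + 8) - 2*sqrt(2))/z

A 0/0 form; rationalise with √(8 + z) + √8. This collapses the numerator to z, leaving 1/(√(8 + z) + √8) → 1/(2√8) = √(2)/8.

√(2)/8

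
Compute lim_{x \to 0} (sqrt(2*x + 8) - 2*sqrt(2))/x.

√(2)/4

A 0/0 form; rationalise with √(8 + 2x) + √8. This collapses the numerator to 2x, leaving 2/(√(8 + 2x) + √8) → 2/(2√8) = √(2)/4.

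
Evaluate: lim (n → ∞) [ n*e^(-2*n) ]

0

Write as n^1/e^{2n}, an ∞/∞ form.
Exponential growth dominates any polynomial, so repeated L'Hôpital (or the standard result) gives 0.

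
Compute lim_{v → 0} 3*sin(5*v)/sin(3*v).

Substitution gives 0/0.
Divide numerator and denominator by v: sin(5v)/v → 5 and sin(3v)/v → 3, so the limit is 3·5/3 = 5.

5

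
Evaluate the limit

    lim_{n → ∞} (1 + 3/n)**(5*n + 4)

e^(15)

Let L be the limit and take ln: ln L = lim (5n + 4)·ln(1 + 3/n) = lim (5n + 4)·(3/n + O(1/n²)) = 15.
Hence L = e^(15).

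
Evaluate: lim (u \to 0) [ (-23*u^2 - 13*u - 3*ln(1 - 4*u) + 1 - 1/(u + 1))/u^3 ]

65

Substitution gives 0/0; apply L'Hôpital's rule 3 times.
After differentiating numerator and denominator 3 times the quotient is (-384/(4*u - 1)^3 + 6/(u + 1)^4)/(6); at u = 0 this is 65.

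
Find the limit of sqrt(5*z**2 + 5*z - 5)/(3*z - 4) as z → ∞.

For large |z|, √(5*z^2 + 5*z - 5) ≈ √5·|z| and the denominator ≈ 3z.
Since z → +∞, |z| = z, giving √5/(3) = √(5)/3.

√(5)/3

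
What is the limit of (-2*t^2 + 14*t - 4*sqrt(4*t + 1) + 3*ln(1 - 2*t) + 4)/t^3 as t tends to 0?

-24

Substitution gives 0/0; apply L'Hôpital's rule 3 times.
After differentiating numerator and denominator 3 times the quotient is (-96/(4*t + 1)^(5/2) + 48/(2*t - 1)^3)/(6); at t = 0 this is -24.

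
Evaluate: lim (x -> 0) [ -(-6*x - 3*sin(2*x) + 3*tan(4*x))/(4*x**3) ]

Substitution gives 0/0 (the numerator vanishes to order 3).
Expand each term to order x^3: the coefficient of x^3 in -3·sin(2x) is 4 and in 3·tan(4x) is 64.
Lower-order terms cancel with the polynomial part, so the numerator is (68)·x^3 + o(x^3), and the limit is (68)/(-4) = -17.

-17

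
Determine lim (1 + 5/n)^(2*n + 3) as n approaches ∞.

The base → 1 and the exponent → ∞: a 1^∞ form.
Take logarithms: (2n + 3)·ln(1 + 5/n). Since ln(1+u) ~ u for small u, this behaves like (2n)·(5/n) → 10.
So the limit is e^(10).

e^(10)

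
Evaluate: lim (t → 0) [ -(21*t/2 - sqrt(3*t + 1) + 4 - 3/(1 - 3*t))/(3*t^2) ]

Substitution gives 0/0 (the numerator vanishes to order 2).
Expand each term to order t^2: the coefficient of t^2 in −√(1 + 3t) is 9/8 and in -3·1/(1 - 3t) is -27.
Lower-order terms cancel with the polynomial part, so the numerator is (-207/8)·t^2 + o(t^2), and the limit is (-207/8)/(-3) = 69/8.

69/8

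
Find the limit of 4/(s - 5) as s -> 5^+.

As s → 5⁺, (s - 5) → 0⁺, so (s - 5)^1 → 0⁺ and 4/(s - 5)^1 → ∞.

∞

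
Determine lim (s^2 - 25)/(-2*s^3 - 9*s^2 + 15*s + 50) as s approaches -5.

2/9

Since s = -5 makes numerator and denominator zero, (s + 5) divides both.
Cancelling it gives (s - 5)/(-2*s^2 + s + 10); now plug in s = -5 to get 2/9.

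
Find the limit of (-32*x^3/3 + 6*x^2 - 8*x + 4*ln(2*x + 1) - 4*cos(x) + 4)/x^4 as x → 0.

Substitution gives 0/0 (the numerator vanishes to order 4).
Expand each term to order x^4: the coefficient of x^4 in -4·cos(x) is -1/6 and in 4·ln(1 + 2x) is -16.
Lower-order terms cancel with the polynomial part, so the numerator is (-97/6)·x^4 + o(x^4), and the limit is (-97/6)/(1) = -97/6.

-97/6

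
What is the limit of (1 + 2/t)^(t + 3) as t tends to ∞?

Let L be the limit and take ln: ln L = lim (t + 3)·ln(1 + 2/t) = lim (t + 3)·(2/t + O(1/t²)) = 2.
Hence L = e^(2).

e^(2)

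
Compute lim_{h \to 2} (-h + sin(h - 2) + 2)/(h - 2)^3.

Direct substitution gives 0/0.
Apply L'Hôpital: lim (cos(h - 2) - 1)/(3*(h - 2)^2), still 0/0.
Apply L'Hôpital: lim (-sin(h - 2))/(6*h - 12), still 0/0.
After 3 applications of L'Hôpital's rule the quotient is (-cos(h - 2))/(6); substituting h = 2 gives -1/6.

-1/6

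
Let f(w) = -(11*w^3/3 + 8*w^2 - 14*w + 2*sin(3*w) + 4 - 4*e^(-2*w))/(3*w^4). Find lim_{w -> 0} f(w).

Substitution gives 0/0; apply L'Hôpital's rule 4 times.
After differentiating numerator and denominator 4 times the quotient is (162*sin(3*w) - 64*e^(-2*w))/(-72); at w = 0 this is 8/9.

8/9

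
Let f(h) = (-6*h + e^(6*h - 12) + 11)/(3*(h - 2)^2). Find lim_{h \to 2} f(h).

Direct substitution gives 0/0.
Apply L'Hôpital: lim (6*e^(6*h - 12) - 6)/(6*h - 12), still 0/0.
After 2 applications of L'Hôpital's rule the quotient is (36*e^(6*h - 12))/(6); substituting h = 2 gives 6.

6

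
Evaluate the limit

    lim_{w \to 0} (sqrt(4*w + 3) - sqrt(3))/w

A 0/0 form; rationalise with √(3 + 4w) + √3. This collapses the numerator to 4w, leaving 4/(√(3 + 4w) + √3) → 4/(2√3) = 2*√(3)/3.

2*√(3)/3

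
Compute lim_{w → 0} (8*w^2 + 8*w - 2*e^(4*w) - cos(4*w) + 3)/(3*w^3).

Substitution gives 0/0; apply L'Hôpital's rule 3 times.
After differentiating numerator and denominator 3 times the quotient is (-128*e^(4*w) - 64*sin(4*w))/(18); at w = 0 this is -64/9.

-64/9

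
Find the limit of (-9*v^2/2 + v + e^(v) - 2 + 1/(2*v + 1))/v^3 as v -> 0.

Substitution gives 0/0; apply L'Hôpital's rule 3 times.
After differentiating numerator and denominator 3 times the quotient is (e^(v) - 48/(2*v + 1)^4)/(6); at v = 0 this is -47/6.

-47/6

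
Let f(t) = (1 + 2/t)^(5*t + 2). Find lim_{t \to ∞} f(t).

e^(10)

The base → 1 and the exponent → ∞: a 1^∞ form.
Take logarithms: (5t + 2)·ln(1 + 2/t). Since ln(1+u) ~ u for small u, this behaves like (5t)·(2/t) → 10.
So the limit is e^(10).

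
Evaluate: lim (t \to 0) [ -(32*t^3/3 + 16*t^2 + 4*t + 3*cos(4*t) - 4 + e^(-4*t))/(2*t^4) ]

Substitution gives 0/0; apply L'Hôpital's rule 4 times.
After differentiating numerator and denominator 4 times the quotient is (768*cos(4*t) + 256*e^(-4*t))/(-48); at t = 0 this is -64/3.

-64/3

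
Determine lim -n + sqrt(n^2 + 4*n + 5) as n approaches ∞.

2

An ∞ − ∞ form. Rationalising with the conjugate, the difference becomes (4n + 5) / (√(n^2 + 4*n + 5) + n).
For large n the denominator behaves like 2·n, so the quotient tends to 4/2 = 2.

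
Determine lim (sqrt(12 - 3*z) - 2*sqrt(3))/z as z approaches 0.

-√(3)/4

A 0/0 form; rationalise with √(12 - 3z) + √12. This collapses the numerator to -3z, leaving -3/(√(12 - 3z) + √12) → -3/(2√12) = -√(3)/4.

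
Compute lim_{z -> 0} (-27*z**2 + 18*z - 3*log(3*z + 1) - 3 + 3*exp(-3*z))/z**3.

Substitution gives 0/0 (the numerator vanishes to order 3).
Expand each term to order z^3: the coefficient of z^3 in 3·e^(-3z) is -27/2 and in -3·ln(1 + 3z) is -27.
Lower-order terms cancel with the polynomial part, so the numerator is (-81/2)·z^3 + o(z^3), and the limit is (-81/2)/(1) = -81/2.

-81/2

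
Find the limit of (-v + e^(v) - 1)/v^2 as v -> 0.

Direct substitution gives 0/0.
Apply L'Hôpital: lim (e^(v) - 1)/(2*v), still 0/0.
After 2 applications of L'Hôpital's rule the quotient is (e^(v))/(2); substituting v = 0 gives 1/2.

1/2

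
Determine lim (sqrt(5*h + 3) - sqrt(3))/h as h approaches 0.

5*√(3)/6

A 0/0 form; rationalise with √(3 + 5h) + √3. This collapses the numerator to 5h, leaving 5/(√(3 + 5h) + √3) → 5/(2√3) = 5*√(3)/6.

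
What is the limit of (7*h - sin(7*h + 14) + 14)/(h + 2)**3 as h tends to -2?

343/6

Direct substitution gives 0/0.
Apply L'Hôpital: lim (7 - 7*cos(7*h + 14))/(3*(h + 2)^2), still 0/0.
Apply L'Hôpital: lim (49*sin(7*h + 14))/(6*h + 12), still 0/0.
After 3 applications of L'Hôpital's rule the quotient is (343*cos(7*h + 14))/(6); substituting h = -2 gives 343/6.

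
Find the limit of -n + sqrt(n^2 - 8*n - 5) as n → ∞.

-4

An ∞ − ∞ form. Rationalising with the conjugate, the difference becomes (-8n - 5) / (√(n^2 - 8*n - 5) + n).
For large n the denominator behaves like 2·n, so the quotient tends to -8/2 = -4.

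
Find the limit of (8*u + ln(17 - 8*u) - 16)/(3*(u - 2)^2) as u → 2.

Direct substitution gives 0/0.
Apply L'Hôpital: lim (8 - 8/(17 - 8*u))/(6*u - 12), still 0/0.
After 2 applications of L'Hôpital's rule the quotient is (-64/(17 - 8*u)^2)/(6); substituting u = 2 gives -32/3.

-32/3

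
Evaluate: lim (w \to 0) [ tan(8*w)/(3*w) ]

8/3

Substitution gives 0/0.
Since tan(u)/u → 1 as u → 0, tan(8w)/(8w) → 1 and the limit is 8/3.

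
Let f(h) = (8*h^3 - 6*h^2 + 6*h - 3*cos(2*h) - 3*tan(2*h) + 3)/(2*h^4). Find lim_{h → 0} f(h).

Substitution gives 0/0; apply L'Hôpital's rule 4 times.
After differentiating numerator and denominator 4 times the quotient is (-48*cos(2*h) - 1152*tan(2*h)^5 - 1920*tan(2*h)^3 - 768*tan(2*h))/(48); at h = 0 this is -1.

-1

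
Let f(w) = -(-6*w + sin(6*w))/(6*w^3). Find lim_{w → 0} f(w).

6

Direct substitution gives 0/0.
Apply L'Hôpital: lim (6*cos(6*w) - 6)/(-18*w^2), still 0/0.
Apply L'Hôpital: lim (-36*sin(6*w))/(-36*w), still 0/0.
After 3 applications of L'Hôpital's rule the quotient is (-216*cos(6*w))/(-36); substituting w = 0 gives 6.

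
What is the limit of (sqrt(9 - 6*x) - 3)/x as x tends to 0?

-1

A 0/0 form; rationalise with √(9 - 6x) + √9. This collapses the numerator to -6x, leaving -6/(√(9 - 6x) + √9) → -6/(2√9) = -1.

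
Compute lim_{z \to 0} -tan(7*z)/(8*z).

Substitution gives 0/0.
Since tan(u)/u → 1 as u → 0, tan(7z)/(7z) → 1 and the limit is 7/(-8) = -7/8.

-7/8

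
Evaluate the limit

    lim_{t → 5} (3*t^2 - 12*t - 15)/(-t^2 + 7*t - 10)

-6

At t = 5 both the top and bottom vanish — a removable singularity. Factoring out (t - 5) from each leaves (3*t + 3)/(2 - t), which at t = 5 equals -6.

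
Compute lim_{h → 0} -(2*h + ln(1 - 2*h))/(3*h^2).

2/3

Direct substitution gives 0/0.
Apply L'Hôpital: lim (2 - 2/(1 - 2*h))/(-6*h), still 0/0.
After 2 applications of L'Hôpital's rule the quotient is (-4/(1 - 2*h)^2)/(-6); substituting h = 0 gives 2/3.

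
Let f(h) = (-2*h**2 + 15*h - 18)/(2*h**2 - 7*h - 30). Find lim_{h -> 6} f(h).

Since h = 6 makes numerator and denominator zero, (h - 6) divides both.
Cancelling it gives (3 - 2*h)/(2*h + 5); now plug in h = 6 to get -9/17.

-9/17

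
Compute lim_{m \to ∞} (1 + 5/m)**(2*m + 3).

e^(10)

The base → 1 and the exponent → ∞: a 1^∞ form.
Take logarithms: (2m + 3)·ln(1 + 5/m). Since ln(1+u) ~ u for small u, this behaves like (2m)·(5/m) → 10.
So the limit is e^(10).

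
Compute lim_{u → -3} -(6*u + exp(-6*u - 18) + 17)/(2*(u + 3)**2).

Direct substitution gives 0/0.
Apply L'Hôpital: lim (6 - 6*e^(-6*u - 18))/(-4*u - 12), still 0/0.
After 2 applications of L'Hôpital's rule the quotient is (36*e^(-6*u - 18))/(-4); substituting u = -3 gives -9.

-9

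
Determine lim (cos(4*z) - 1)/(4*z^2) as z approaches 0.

-2

Direct substitution gives 0/0.
Apply L'Hôpital: lim (-4*sin(4*z))/(8*z), still 0/0.
After 2 applications of L'Hôpital's rule the quotient is (-16*cos(4*z))/(8); substituting z = 0 gives -2.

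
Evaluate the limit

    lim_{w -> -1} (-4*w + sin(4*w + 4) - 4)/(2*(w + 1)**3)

-16/3

Direct substitution gives 0/0.
Apply L'Hôpital: lim (4*cos(4*w + 4) - 4)/(6*(w + 1)^2), still 0/0.
Apply L'Hôpital: lim (-16*sin(4*w + 4))/(12*w + 12), still 0/0.
After 3 applications of L'Hôpital's rule the quotient is (-64*cos(4*w + 4))/(12); substituting w = -1 gives -16/3.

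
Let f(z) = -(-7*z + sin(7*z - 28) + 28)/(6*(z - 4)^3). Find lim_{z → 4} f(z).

343/36

Direct substitution gives 0/0.
Apply L'Hôpital: lim (7*cos(7*z - 28) - 7)/(-18*(z - 4)^2), still 0/0.
Apply L'Hôpital: lim (-49*sin(7*z - 28))/(144 - 36*z), still 0/0.
After 3 applications of L'Hôpital's rule the quotient is (-343*cos(7*z - 28))/(-36); substituting z = 4 gives 343/36.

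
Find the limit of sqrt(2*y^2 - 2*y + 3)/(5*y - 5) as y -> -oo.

For large |y|, √(2*y^2 - 2*y + 3) ≈ √2·|y| and the denominator ≈ 5y.
Since y → −∞, |y| = −y, giving −√2/(5) = -√(2)/5.

-√(2)/5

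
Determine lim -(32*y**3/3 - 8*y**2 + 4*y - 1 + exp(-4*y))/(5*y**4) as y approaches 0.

-32/15

Direct substitution gives 0/0.
Apply L'Hôpital: lim (32*y^2 - 16*y + 4 - 4*e^(-4*y))/(-20*y^3), still 0/0.
Apply L'Hôpital: lim (64*y - 16 + 16*e^(-4*y))/(-60*y^2), still 0/0.
Apply L'Hôpital: lim (64 - 64*e^(-4*y))/(-120*y), still 0/0.
After 4 applications of L'Hôpital's rule the quotient is (256*e^(-4*y))/(-120); substituting y = 0 gives -32/15.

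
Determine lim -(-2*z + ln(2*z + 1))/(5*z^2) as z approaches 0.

2/5

Direct substitution gives 0/0.
Apply L'Hôpital: lim (-2 + 2/(2*z + 1))/(-10*z), still 0/0.
After 2 applications of L'Hôpital's rule the quotient is (-4/(2*z + 1)^2)/(-10); substituting z = 0 gives 2/5.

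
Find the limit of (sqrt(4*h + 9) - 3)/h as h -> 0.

Substitution gives 0/0. Multiply numerator and denominator by the conjugate √(9 + 4h) + √9.
The numerator becomes (9 + 4h) − 9 = 4h, so the expression simplifies to 4/(√(9 + 4h) + √9).
Letting h → 0 gives 4/(2√9) = 2/3.

2/3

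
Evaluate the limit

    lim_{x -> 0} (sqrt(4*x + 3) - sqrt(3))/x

Substitution gives 0/0. Multiply numerator and denominator by the conjugate √(3 + 4x) + √3.
The numerator becomes (3 + 4x) − 3 = 4x, so the expression simplifies to 4/(√(3 + 4x) + √3).
Letting x → 0 gives 4/(2√3) = 2*√(3)/3.

2*√(3)/3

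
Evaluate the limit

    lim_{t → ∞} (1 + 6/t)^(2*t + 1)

e^(12)

Let L be the limit and take ln: ln L = lim (2t + 1)·ln(1 + 6/t) = lim (2t + 1)·(6/t + O(1/t²)) = 12.
Hence L = e^(12).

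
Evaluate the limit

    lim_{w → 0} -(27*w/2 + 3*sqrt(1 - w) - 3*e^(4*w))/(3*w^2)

65/8

Substitution gives 0/0; apply L'Hôpital's rule 2 times.
After differentiating numerator and denominator 2 times the quotient is (-48*e^(4*w) - 3/(4*(1 - w)^(3/2)))/(-6); at w = 0 this is 65/8.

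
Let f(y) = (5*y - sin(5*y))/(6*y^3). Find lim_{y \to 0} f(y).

Direct substitution gives 0/0.
Apply L'Hôpital: lim (5 - 5*cos(5*y))/(18*y^2), still 0/0.
Apply L'Hôpital: lim (25*sin(5*y))/(36*y), still 0/0.
After 3 applications of L'Hôpital's rule the quotient is (125*cos(5*y))/(36); substituting y = 0 gives 125/36.

125/36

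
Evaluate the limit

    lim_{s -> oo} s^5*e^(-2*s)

Write as s^5/e^{2s}, an ∞/∞ form.
Exponential growth dominates any polynomial, so repeated L'Hôpital (or the standard result) gives 0.

0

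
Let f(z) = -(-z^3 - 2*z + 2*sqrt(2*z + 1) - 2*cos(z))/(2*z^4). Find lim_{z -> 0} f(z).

2/3

Substitution gives 0/0 (the numerator vanishes to order 4).
Expand each term to order z^4: the coefficient of z^4 in 2·√(1 + 2z) is -5/4 and in -2·cos(z) is -1/12.
Lower-order terms cancel with the polynomial part, so the numerator is (-4/3)·z^4 + o(z^4), and the limit is (-4/3)/(-2) = 2/3.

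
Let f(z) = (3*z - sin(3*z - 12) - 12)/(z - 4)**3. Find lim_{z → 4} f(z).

Direct substitution gives 0/0.
Apply L'Hôpital: lim (3 - 3*cos(3*z - 12))/(3*(z - 4)^2), still 0/0.
Apply L'Hôpital: lim (9*sin(3*z - 12))/(6*z - 24), still 0/0.
After 3 applications of L'Hôpital's rule the quotient is (27*cos(3*z - 12))/(6); substituting z = 4 gives 9/2.

9/2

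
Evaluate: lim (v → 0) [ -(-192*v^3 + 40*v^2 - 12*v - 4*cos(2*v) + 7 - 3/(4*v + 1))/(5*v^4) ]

2312/15

Substitution gives 0/0 (the numerator vanishes to order 4).
Expand each term to order v^4: the coefficient of v^4 in -4·cos(2v) is -8/3 and in -3·1/(1 + 4v) is -768.
Lower-order terms cancel with the polynomial part, so the numerator is (-2312/3)·v^4 + o(v^4), and the limit is (-2312/3)/(-5) = 2312/15.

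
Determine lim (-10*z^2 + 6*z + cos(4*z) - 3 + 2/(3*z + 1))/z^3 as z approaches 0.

-54

Substitution gives 0/0 (the numerator vanishes to order 3).
Expand each term to order z^3: the coefficient of z^3 in 2·1/(1 + 3z) is -54 and in cos(4z) is 0.
Lower-order terms cancel with the polynomial part, so the numerator is (-54)·z^3 + o(z^3), and the limit is (-54)/(1) = -54.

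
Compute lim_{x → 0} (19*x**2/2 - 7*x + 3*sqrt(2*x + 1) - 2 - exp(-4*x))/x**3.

Substitution gives 0/0; apply L'Hôpital's rule 3 times.
After differentiating numerator and denominator 3 times the quotient is (64*e^(-4*x) + 9/(2*x + 1)^(5/2))/(6); at x = 0 this is 73/6.

73/6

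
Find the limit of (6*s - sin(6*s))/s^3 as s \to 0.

36

Direct substitution gives 0/0.
Apply L'Hôpital: lim (6 - 6*cos(6*s))/(3*s^2), still 0/0.
Apply L'Hôpital: lim (36*sin(6*s))/(6*s), still 0/0.
After 3 applications of L'Hôpital's rule the quotient is (216*cos(6*s))/(6); substituting s = 0 gives 36.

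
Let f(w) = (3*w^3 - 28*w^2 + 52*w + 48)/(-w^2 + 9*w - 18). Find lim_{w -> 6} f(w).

-40/3

At w = 6 both the top and bottom vanish — a removable singularity. Factoring out (w - 6) from each leaves (3*w^2 - 10*w - 8)/(3 - w), which at w = 6 equals -40/3.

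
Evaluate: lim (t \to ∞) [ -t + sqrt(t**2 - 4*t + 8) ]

This has the form ∞ − ∞. Multiply and divide by the conjugate √(t^2 - 4*t + 8) + t.
That gives (-4t + 8) / (√(t^2 - 4*t + 8) + t).
Divide numerator and denominator by t: the limit is -4/(2·1) = -2.

-2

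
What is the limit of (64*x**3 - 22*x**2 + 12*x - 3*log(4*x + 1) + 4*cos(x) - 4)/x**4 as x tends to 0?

Substitution gives 0/0; apply L'Hôpital's rule 4 times.
After differentiating numerator and denominator 4 times the quotient is (4*cos(x) + 4608/(4*x + 1)^4)/(24); at x = 0 this is 1153/6.

1153/6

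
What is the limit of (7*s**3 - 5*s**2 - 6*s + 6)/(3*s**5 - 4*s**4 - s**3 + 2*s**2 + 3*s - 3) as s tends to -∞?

0

The denominator has degree 5 and the numerator degree 3. Dividing numerator and denominator by s^5 sends every term to 0 except the leading denominator term, so the limit is 0.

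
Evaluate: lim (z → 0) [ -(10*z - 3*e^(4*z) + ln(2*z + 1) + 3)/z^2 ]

Substitution gives 0/0 (the numerator vanishes to order 2).
Expand each term to order z^2: the coefficient of z^2 in -3·e^(4z) is -24 and in ln(1 + 2z) is -2.
Lower-order terms cancel with the polynomial part, so the numerator is (-26)·z^2 + o(z^2), and the limit is (-26)/(-1) = 26.

26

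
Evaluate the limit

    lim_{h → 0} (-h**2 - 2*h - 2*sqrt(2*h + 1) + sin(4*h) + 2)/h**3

-35/3

Substitution gives 0/0 (the numerator vanishes to order 3).
Expand each term to order h^3: the coefficient of h^3 in sin(4h) is -32/3 and in -2·√(1 + 2h) is -1.
Lower-order terms cancel with the polynomial part, so the numerator is (-35/3)·h^3 + o(h^3), and the limit is (-35/3)/(1) = -35/3.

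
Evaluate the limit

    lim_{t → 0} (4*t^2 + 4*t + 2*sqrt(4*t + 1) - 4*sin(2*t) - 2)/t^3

Substitution gives 0/0; apply L'Hôpital's rule 3 times.
After differentiating numerator and denominator 3 times the quotient is (32*cos(2*t) + 48/(4*t + 1)^(5/2))/(6); at t = 0 this is 40/3.

40/3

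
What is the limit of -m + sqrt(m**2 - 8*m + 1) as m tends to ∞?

-4

This has the form ∞ − ∞. Multiply and divide by the conjugate √(m^2 - 8*m + 1) + m.
That gives (-8m + 1) / (√(m^2 - 8*m + 1) + m).
Divide numerator and denominator by m: the limit is -8/(2·1) = -4.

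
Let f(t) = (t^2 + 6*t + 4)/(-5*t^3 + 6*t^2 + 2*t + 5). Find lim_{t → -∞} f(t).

0

The denominator has degree 3 and the numerator degree 2. Dividing numerator and denominator by t^3 sends every term to 0 except the leading denominator term, so the limit is 0.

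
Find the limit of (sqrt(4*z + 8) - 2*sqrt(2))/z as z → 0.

Substitution gives 0/0. Multiply numerator and denominator by the conjugate √(8 + 4z) + √8.
The numerator becomes (8 + 4z) − 8 = 4z, so the expression simplifies to 4/(√(8 + 4z) + √8).
Letting z → 0 gives 4/(2√8) = √(2)/2.

√(2)/2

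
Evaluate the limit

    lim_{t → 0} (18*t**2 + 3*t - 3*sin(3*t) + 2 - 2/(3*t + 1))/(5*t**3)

Substitution gives 0/0; apply L'Hôpital's rule 3 times.
After differentiating numerator and denominator 3 times the quotient is (81*cos(3*t) + 324/(3*t + 1)^4)/(30); at t = 0 this is 27/2.

27/2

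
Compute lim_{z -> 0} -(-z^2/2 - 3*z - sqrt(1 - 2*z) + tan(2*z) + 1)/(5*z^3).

Substitution gives 0/0 (the numerator vanishes to order 3).
Expand each term to order z^3: the coefficient of z^3 in tan(2z) is 8/3 and in −√(1 - 2z) is 1/2.
Lower-order terms cancel with the polynomial part, so the numerator is (19/6)·z^3 + o(z^3), and the limit is (19/6)/(-5) = -19/30.

-19/30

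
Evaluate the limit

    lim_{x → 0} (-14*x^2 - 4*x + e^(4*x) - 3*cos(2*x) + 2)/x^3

32/3

Substitution gives 0/0; apply L'Hôpital's rule 3 times.
After differentiating numerator and denominator 3 times the quotient is (64*e^(4*x) - 24*sin(2*x))/(6); at x = 0 this is 32/3.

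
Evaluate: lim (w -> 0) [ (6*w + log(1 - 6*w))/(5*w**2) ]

Direct substitution gives 0/0.
Apply L'Hôpital: lim (6 - 6/(1 - 6*w))/(10*w), still 0/0.
After 2 applications of L'Hôpital's rule the quotient is (-36/(1 - 6*w)^2)/(10); substituting w = 0 gives -18/5.

-18/5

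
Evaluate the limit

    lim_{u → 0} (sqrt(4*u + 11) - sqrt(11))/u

A 0/0 form; rationalise with √(11 + 4u) + √11. This collapses the numerator to 4u, leaving 4/(√(11 + 4u) + √11) → 4/(2√11) = 2*√(11)/11.

2*√(11)/11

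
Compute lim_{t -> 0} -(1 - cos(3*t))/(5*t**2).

Substitution gives 0/0.
Use (1 − cos u)/u² → 1/2 with u = 3t: the limit is 3²/(2·(-5)) = -9/10.

-9/10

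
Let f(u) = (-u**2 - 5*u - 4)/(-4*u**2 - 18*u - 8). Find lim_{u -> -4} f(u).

Direct substitution gives 0/0, so factor. Both numerator and denominator have (u + 4) as a factor.
After cancelling, the expression reduces to (-u - 1)/(-4*u - 2).
Substituting u = -4 gives 3/14.

3/14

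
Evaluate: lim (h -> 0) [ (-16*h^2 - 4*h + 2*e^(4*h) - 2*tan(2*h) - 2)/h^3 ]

16

Substitution gives 0/0 (the numerator vanishes to order 3).
Expand each term to order h^3: the coefficient of h^3 in 2·e^(4h) is 64/3 and in -2·tan(2h) is -16/3.
Lower-order terms cancel with the polynomial part, so the numerator is (16)·h^3 + o(h^3), and the limit is (16)/(1) = 16.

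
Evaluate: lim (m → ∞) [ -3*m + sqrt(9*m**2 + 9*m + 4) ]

This has the form ∞ − ∞. Multiply and divide by the conjugate √(9*m^2 + 9*m + 4) + 3m.
That gives (9m + 4) / (√(9*m^2 + 9*m + 4) + 3m).
Divide numerator and denominator by m: the limit is 9/(2·3) = 3/2.

3/2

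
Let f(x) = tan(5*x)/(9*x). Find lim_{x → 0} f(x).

Substitution gives 0/0.
Since tan(u)/u → 1 as u → 0, tan(5x)/(5x) → 1 and the limit is 5/9.

5/9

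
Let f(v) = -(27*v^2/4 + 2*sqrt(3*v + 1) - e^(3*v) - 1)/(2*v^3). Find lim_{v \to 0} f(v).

9/16

Substitution gives 0/0; apply L'Hôpital's rule 3 times.
After differentiating numerator and denominator 3 times the quotient is (-27*e^(3*v) + 81/(4*(3*v + 1)^(5/2)))/(-12); at v = 0 this is 9/16.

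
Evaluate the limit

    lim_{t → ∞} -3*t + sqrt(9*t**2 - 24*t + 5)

An ∞ − ∞ form. Rationalising with the conjugate, the difference becomes (-24t + 5) / (√(9*t^2 - 24*t + 5) + 3t).
For large t the denominator behaves like 2·3t, so the quotient tends to -24/6 = -4.

-4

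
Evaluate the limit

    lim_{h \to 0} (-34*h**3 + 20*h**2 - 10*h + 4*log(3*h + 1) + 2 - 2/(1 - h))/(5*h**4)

-83/5

Substitution gives 0/0 (the numerator vanishes to order 4).
Expand each term to order h^4: the coefficient of h^4 in 4·ln(1 + 3h) is -81 and in -2·1/(1 - h) is -2.
Lower-order terms cancel with the polynomial part, so the numerator is (-83)·h^4 + o(h^4), and the limit is (-83)/(5) = -83/5.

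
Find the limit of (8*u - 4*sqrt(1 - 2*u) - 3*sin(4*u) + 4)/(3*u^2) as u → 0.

2/3

Substitution gives 0/0 (the numerator vanishes to order 2).
Expand each term to order u^2: the coefficient of u^2 in -4·√(1 - 2u) is 2 and in -3·sin(4u) is 0.
Lower-order terms cancel with the polynomial part, so the numerator is (2)·u^2 + o(u^2), and the limit is (2)/(3) = 2/3.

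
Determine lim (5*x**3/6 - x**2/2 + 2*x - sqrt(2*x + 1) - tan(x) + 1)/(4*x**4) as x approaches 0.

Substitution gives 0/0 (the numerator vanishes to order 4).
Expand each term to order x^4: the coefficient of x^4 in −tan(x) is 0 and in −√(1 + 2x) is 5/8.
Lower-order terms cancel with the polynomial part, so the numerator is (5/8)·x^4 + o(x^4), and the limit is (5/8)/(4) = 5/32.

5/32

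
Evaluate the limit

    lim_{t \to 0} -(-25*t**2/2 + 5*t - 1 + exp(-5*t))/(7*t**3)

125/42

Direct substitution gives 0/0.
Apply L'Hôpital: lim (-25*t + 5 - 5*e^(-5*t))/(-21*t^2), still 0/0.
Apply L'Hôpital: lim (-25 + 25*e^(-5*t))/(-42*t), still 0/0.
After 3 applications of L'Hôpital's rule the quotient is (-125*e^(-5*t))/(-42); substituting t = 0 gives 125/42.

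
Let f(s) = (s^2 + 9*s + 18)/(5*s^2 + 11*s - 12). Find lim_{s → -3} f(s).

Direct substitution gives 0/0, so factor. Both numerator and denominator have (s + 3) as a factor.
After cancelling, the expression reduces to (s + 6)/(5*s - 4).
Substituting s = -3 gives -3/19.

-3/19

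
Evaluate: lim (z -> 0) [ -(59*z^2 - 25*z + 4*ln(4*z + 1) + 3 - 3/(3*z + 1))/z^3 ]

-499/3

Substitution gives 0/0 (the numerator vanishes to order 3).
Expand each term to order z^3: the coefficient of z^3 in 4·ln(1 + 4z) is 256/3 and in -3·1/(1 + 3z) is 81.
Lower-order terms cancel with the polynomial part, so the numerator is (499/3)·z^3 + o(z^3), and the limit is (499/3)/(-1) = -499/3.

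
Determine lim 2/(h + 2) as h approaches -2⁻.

As h → -2⁻, (h + 2) → 0⁻, so (h + 2)^1 → 0⁻ and 2/(h + 2)^1 → -∞.

-∞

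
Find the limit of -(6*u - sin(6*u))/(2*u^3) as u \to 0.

-18

Direct substitution gives 0/0.
Apply L'Hôpital: lim (6 - 6*cos(6*u))/(-6*u^2), still 0/0.
Apply L'Hôpital: lim (36*sin(6*u))/(-12*u), still 0/0.
After 3 applications of L'Hôpital's rule the quotient is (216*cos(6*u))/(-12); substituting u = 0 gives -18.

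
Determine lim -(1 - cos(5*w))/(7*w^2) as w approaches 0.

-25/14

Substitution gives 0/0.
Use (1 − cos u)/u² → 1/2 with u = 5w: the limit is 5²/(2·(-7)) = -25/14.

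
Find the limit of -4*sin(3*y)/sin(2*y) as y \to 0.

-6

Substitution gives 0/0.
Divide numerator and denominator by y: sin(3y)/y → 3 and sin(2y)/y → 2, so the limit is -4·3/2 = -6.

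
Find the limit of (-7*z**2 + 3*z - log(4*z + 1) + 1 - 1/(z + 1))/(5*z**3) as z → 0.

-61/15

Substitution gives 0/0 (the numerator vanishes to order 3).
Expand each term to order z^3: the coefficient of z^3 in −ln(1 + 4z) is -64/3 and in −1/(1 + z) is 1.
Lower-order terms cancel with the polynomial part, so the numerator is (-61/3)·z^3 + o(z^3), and the limit is (-61/3)/(5) = -61/15.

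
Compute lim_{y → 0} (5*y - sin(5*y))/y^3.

Direct substitution gives 0/0.
Apply L'Hôpital: lim (5 - 5*cos(5*y))/(3*y^2), still 0/0.
Apply L'Hôpital: lim (25*sin(5*y))/(6*y), still 0/0.
After 3 applications of L'Hôpital's rule the quotient is (125*cos(5*y))/(6); substituting y = 0 gives 125/6.

125/6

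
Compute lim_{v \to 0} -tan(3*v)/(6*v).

Substitution gives 0/0.
Since tan(u)/u → 1 as u → 0, tan(3v)/(3v) → 1 and the limit is 3/(-6) = -1/2.

-1/2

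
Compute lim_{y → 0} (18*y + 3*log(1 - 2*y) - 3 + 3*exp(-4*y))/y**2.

18

Substitution gives 0/0 (the numerator vanishes to order 2).
Expand each term to order y^2: the coefficient of y^2 in 3·ln(1 - 2y) is -6 and in 3·e^(-4y) is 24.
Lower-order terms cancel with the polynomial part, so the numerator is (18)·y^2 + o(y^2), and the limit is (18)/(1) = 18.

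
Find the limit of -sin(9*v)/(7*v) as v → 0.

-9/7

Substitution gives 0/0.
Write it as (9/(-7))·sin(9v)/(9v); since sin(u)/u → 1, the limit is -9/7.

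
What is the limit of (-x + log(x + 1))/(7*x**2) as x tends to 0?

Direct substitution gives 0/0.
Apply L'Hôpital: lim (-1 + 1/(x + 1))/(14*x), still 0/0.
After 2 applications of L'Hôpital's rule the quotient is (-1/(x + 1)^2)/(14); substituting x = 0 gives -1/14.

-1/14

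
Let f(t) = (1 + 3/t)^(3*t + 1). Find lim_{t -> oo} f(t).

e^(9)

The base → 1 and the exponent → ∞: a 1^∞ form.
Take logarithms: (3t + 1)·ln(1 + 3/t). Since ln(1+u) ~ u for small u, this behaves like (3t)·(3/t) → 9.
So the limit is e^(9).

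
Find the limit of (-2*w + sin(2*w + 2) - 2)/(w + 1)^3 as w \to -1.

-4/3

Direct substitution gives 0/0.
Apply L'Hôpital: lim (2*cos(2*w + 2) - 2)/(3*(w + 1)^2), still 0/0.
Apply L'Hôpital: lim (-4*sin(2*w + 2))/(6*w + 6), still 0/0.
After 3 applications of L'Hôpital's rule the quotient is (-8*cos(2*w + 2))/(6); substituting w = -1 gives -4/3.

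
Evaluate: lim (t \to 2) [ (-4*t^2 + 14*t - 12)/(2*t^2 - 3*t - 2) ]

-2/5

Direct substitution gives 0/0, so factor. Both numerator and denominator have (t - 2) as a factor.
After cancelling, the expression reduces to (6 - 4*t)/(2*t + 1).
Substituting t = 2 gives -2/5.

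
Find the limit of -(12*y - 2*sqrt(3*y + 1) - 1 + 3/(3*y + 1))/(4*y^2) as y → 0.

-117/16

Substitution gives 0/0 (the numerator vanishes to order 2).
Expand each term to order y^2: the coefficient of y^2 in 3·1/(1 + 3y) is 27 and in -2·√(1 + 3y) is 9/4.
Lower-order terms cancel with the polynomial part, so the numerator is (117/4)·y^2 + o(y^2), and the limit is (117/4)/(-4) = -117/16.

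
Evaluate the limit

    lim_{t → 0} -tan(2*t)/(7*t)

-2/7

Substitution gives 0/0.
Since tan(u)/u → 1 as u → 0, tan(2t)/(2t) → 1 and the limit is 2/(-7) = -2/7.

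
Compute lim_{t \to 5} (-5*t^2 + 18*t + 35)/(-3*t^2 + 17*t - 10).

32/13

Since t = 5 makes numerator and denominator zero, (t - 5) divides both.
Cancelling it gives (-5*t - 7)/(2 - 3*t); now plug in t = 5 to get 32/13.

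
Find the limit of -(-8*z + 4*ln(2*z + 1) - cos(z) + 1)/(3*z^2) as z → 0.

Substitution gives 0/0; apply L'Hôpital's rule 2 times.
After differentiating numerator and denominator 2 times the quotient is (cos(z) - 16/(2*z + 1)^2)/(-6); at z = 0 this is 5/2.

5/2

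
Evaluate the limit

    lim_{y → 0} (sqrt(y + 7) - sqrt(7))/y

√(7)/14

A 0/0 form; rationalise with √(7 + y) + √7. This collapses the numerator to y, leaving 1/(√(7 + y) + √7) → 1/(2√7) = √(7)/14.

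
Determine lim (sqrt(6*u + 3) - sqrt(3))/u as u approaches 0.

Substitution gives 0/0. Multiply numerator and denominator by the conjugate √(3 + 6u) + √3.
The numerator becomes (3 + 6u) − 3 = 6u, so the expression simplifies to 6/(√(3 + 6u) + √3).
Letting u → 0 gives 6/(2√3) = √(3).

√(3)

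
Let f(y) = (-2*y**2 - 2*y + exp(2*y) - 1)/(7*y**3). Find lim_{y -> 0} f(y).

Direct substitution gives 0/0.
Apply L'Hôpital: lim (-4*y + 2*e^(2*y) - 2)/(21*y^2), still 0/0.
Apply L'Hôpital: lim (4*e^(2*y) - 4)/(42*y), still 0/0.
After 3 applications of L'Hôpital's rule the quotient is (8*e^(2*y))/(42); substituting y = 0 gives 4/21.

4/21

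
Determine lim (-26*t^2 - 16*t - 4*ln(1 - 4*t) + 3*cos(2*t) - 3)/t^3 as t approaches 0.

256/3

Substitution gives 0/0 (the numerator vanishes to order 3).
Expand each term to order t^3: the coefficient of t^3 in -4·ln(1 - 4t) is 256/3 and in 3·cos(2t) is 0.
Lower-order terms cancel with the polynomial part, so the numerator is (256/3)·t^3 + o(t^3), and the limit is (256/3)/(1) = 256/3.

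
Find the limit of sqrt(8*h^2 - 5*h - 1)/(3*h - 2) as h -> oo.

2*√(2)/3

For large |h|, √(8*h^2 - 5*h - 1) ≈ √8·|h| and the denominator ≈ 3h.
Since h → +∞, |h| = h, giving √8/(3) = 2*√(2)/3.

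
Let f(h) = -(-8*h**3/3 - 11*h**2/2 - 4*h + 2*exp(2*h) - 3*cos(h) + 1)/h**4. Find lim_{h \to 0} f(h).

-29/24

Substitution gives 0/0 (the numerator vanishes to order 4).
Expand each term to order h^4: the coefficient of h^4 in -3·cos(h) is -1/8 and in 2·e^(2h) is 4/3.
Lower-order terms cancel with the polynomial part, so the numerator is (29/24)·h^4 + o(h^4), and the limit is (29/24)/(-1) = -29/24.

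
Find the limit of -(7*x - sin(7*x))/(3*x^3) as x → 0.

-343/18

Direct substitution gives 0/0.
Apply L'Hôpital: lim (7 - 7*cos(7*x))/(-9*x^2), still 0/0.
Apply L'Hôpital: lim (49*sin(7*x))/(-18*x), still 0/0.
After 3 applications of L'Hôpital's rule the quotient is (343*cos(7*x))/(-18); substituting x = 0 gives -343/18.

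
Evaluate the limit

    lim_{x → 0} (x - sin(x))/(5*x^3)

1/30

Direct substitution gives 0/0.
Apply L'Hôpital: lim (1 - cos(x))/(15*x^2), still 0/0.
Apply L'Hôpital: lim (sin(x))/(30*x), still 0/0.
After 3 applications of L'Hôpital's rule the quotient is (cos(x))/(30); substituting x = 0 gives 1/30.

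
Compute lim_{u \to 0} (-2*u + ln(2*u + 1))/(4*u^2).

-1/2

Direct substitution gives 0/0.
Apply L'Hôpital: lim (-2 + 2/(2*u + 1))/(8*u), still 0/0.
After 2 applications of L'Hôpital's rule the quotient is (-4/(2*u + 1)^2)/(8); substituting u = 0 gives -1/2.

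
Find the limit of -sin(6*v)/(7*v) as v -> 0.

Substitution gives 0/0.
Write it as (6/(-7))·sin(6v)/(6v); since sin(u)/u → 1, the limit is -6/7.

-6/7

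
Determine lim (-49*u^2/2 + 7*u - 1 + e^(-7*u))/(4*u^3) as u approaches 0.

Direct substitution gives 0/0.
Apply L'Hôpital: lim (-49*u + 7 - 7*e^(-7*u))/(12*u^2), still 0/0.
Apply L'Hôpital: lim (-49 + 49*e^(-7*u))/(24*u), still 0/0.
After 3 applications of L'Hôpital's rule the quotient is (-343*e^(-7*u))/(24); substituting u = 0 gives -343/24.

-343/24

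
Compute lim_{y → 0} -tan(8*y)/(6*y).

Substitution gives 0/0.
Since tan(u)/u → 1 as u → 0, tan(8y)/(8y) → 1 and the limit is 8/(-6) = -4/3.

-4/3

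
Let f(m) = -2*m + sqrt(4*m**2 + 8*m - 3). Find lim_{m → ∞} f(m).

2

This has the form ∞ − ∞. Multiply and divide by the conjugate √(4*m^2 + 8*m - 3) + 2m.
That gives (8m - 3) / (√(4*m^2 + 8*m - 3) + 2m).
Divide numerator and denominator by m: the limit is 8/(2·2) = 2.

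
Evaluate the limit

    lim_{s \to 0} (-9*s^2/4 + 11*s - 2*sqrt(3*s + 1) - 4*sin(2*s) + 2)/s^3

Substitution gives 0/0; apply L'Hôpital's rule 3 times.
After differentiating numerator and denominator 3 times the quotient is (32*cos(2*s) - 81/(4*(3*s + 1)^(5/2)))/(6); at s = 0 this is 47/24.

47/24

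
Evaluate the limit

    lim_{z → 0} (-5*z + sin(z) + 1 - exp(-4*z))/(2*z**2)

Substitution gives 0/0 (the numerator vanishes to order 2).
Expand each term to order z^2: the coefficient of z^2 in sin(z) is 0 and in −e^(-4z) is -8.
Lower-order terms cancel with the polynomial part, so the numerator is (-8)·z^2 + o(z^2), and the limit is (-8)/(2) = -4.

-4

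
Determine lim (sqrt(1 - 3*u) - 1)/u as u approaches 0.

Substitution gives 0/0. Multiply numerator and denominator by the conjugate √(1 - 3u) + √1.
The numerator becomes (1 - 3u) − 1 = -3u, so the expression simplifies to -3/(√(1 - 3u) + √1).
Letting u → 0 gives -3/(2√1) = -3/2.

-3/2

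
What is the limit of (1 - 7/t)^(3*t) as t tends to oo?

The base → 1 and the exponent → ∞: a 1^∞ form.
Take logarithms: (3t)·ln(1 - 7/t). Since ln(1+u) ~ u for small u, this behaves like (3t)·(-7/t) → -21.
So the limit is e^(-21).

e^(-21)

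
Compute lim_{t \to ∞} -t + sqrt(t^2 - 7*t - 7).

-7/2

This has the form ∞ − ∞. Multiply and divide by the conjugate √(t^2 - 7*t - 7) + t.
That gives (-7t - 7) / (√(t^2 - 7*t - 7) + t).
Divide numerator and denominator by t: the limit is -7/(2·1) = -7/2.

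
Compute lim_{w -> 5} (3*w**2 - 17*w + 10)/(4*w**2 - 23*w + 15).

Since w = 5 makes numerator and denominator zero, (w - 5) divides both.
Cancelling it gives (3*w - 2)/(4*w - 3); now plug in w = 5 to get 13/17.

13/17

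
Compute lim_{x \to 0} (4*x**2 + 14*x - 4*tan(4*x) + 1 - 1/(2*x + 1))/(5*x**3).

-232/15

Substitution gives 0/0 (the numerator vanishes to order 3).
Expand each term to order x^3: the coefficient of x^3 in -4·tan(4x) is -256/3 and in −1/(1 + 2x) is 8.
Lower-order terms cancel with the polynomial part, so the numerator is (-232/3)·x^3 + o(x^3), and the limit is (-232/3)/(5) = -232/15.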